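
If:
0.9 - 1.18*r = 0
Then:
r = 0.76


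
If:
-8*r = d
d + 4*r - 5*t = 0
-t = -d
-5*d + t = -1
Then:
No Solution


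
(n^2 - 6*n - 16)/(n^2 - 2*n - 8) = (n - 8)/(n - 4)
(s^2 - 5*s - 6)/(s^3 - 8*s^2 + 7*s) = (s^2 - 5*s - 6)/(s*(s^2 - 8*s + 7))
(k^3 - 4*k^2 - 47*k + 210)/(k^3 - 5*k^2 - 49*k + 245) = (k - 6)/(k - 7)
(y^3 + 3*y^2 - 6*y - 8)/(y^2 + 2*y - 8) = y + 1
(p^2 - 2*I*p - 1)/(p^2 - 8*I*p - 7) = (p - I)/(p - 7*I)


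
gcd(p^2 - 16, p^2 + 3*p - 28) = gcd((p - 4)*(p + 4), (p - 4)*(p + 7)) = p - 4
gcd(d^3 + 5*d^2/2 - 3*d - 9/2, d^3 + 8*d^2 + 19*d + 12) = d^2 + 4*d + 3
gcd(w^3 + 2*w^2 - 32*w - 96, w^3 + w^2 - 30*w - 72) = w^2 - 2*w - 24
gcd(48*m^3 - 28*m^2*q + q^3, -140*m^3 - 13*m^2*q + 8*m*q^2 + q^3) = -4*m + q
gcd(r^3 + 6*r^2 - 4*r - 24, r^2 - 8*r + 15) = 1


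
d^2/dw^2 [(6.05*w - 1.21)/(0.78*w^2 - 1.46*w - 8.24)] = ((19.5536 - 28.314*w)*(-0.78*w^2 + 1.46*w + 8.24) - (1.56*w - 1.46)*(3.12*w - 2.92)*(6.05*w - 1.21))/(-0.78*w^2 + 1.46*w + 8.24)^3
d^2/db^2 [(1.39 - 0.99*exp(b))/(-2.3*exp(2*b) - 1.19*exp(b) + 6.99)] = (5.2371*exp(4*b) - 32.12203*exp(3*b) + 84.08409*exp(2*b) - 83.12158*exp(b) + 36.80934)*exp(b)/(12.167*exp(6*b) + 18.8853*exp(5*b) - 101.16021*exp(4*b) - 113.104621*exp(3*b) + 307.439073*exp(2*b) + 174.430557*exp(b) - 341.532099)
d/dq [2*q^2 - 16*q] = 4*q - 16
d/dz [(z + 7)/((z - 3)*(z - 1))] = (-z^2 - 14*z + 31)/(z^4 - 8*z^3 + 22*z^2 - 24*z + 9)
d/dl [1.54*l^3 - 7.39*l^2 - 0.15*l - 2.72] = 4.62*l^2 - 14.78*l - 0.15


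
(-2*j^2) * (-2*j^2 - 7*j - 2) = 4*j^4 + 14*j^3 + 4*j^2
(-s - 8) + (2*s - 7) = s - 15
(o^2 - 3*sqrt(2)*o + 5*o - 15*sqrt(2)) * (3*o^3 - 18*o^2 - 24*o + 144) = 3*o^5 - 9*sqrt(2)*o^4 - 3*o^4 - 114*o^3 + 9*sqrt(2)*o^3 + 24*o^2 + 342*sqrt(2)*o^2 - 72*sqrt(2)*o + 720*o - 2160*sqrt(2)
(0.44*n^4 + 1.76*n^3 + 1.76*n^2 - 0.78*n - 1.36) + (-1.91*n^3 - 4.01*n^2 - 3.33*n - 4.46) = 0.44*n^4 - 0.15*n^3 - 2.25*n^2 - 4.11*n - 5.82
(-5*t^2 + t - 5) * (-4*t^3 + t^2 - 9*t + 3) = 20*t^5 - 9*t^4 + 66*t^3 - 29*t^2 + 48*t - 15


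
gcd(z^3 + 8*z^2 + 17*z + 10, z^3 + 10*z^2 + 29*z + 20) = z^2 + 6*z + 5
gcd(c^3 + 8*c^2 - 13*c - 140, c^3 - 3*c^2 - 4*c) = c - 4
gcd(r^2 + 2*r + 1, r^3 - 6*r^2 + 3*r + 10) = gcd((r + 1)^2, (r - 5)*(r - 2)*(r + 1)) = r + 1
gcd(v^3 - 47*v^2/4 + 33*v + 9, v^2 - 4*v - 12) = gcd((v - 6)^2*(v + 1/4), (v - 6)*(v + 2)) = v - 6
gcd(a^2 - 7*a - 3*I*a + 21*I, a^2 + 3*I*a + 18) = a - 3*I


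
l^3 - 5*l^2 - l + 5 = (l - 5)*(l - 1)*(l + 1)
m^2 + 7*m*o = m*(m + 7*o)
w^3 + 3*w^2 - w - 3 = (w - 1)*(w + 1)*(w + 3)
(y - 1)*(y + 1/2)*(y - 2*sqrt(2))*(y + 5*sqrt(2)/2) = y^4 - y^3/2 + sqrt(2)*y^3/2 - 21*y^2/2 - sqrt(2)*y^2/4 - sqrt(2)*y/4 + 5*y + 5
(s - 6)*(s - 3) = s^2 - 9*s + 18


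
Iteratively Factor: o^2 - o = (o)*(o - 1)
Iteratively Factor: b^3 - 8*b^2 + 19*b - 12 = (b - 4)*(b^2 - 4*b + 3) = (b - 4)*(b - 3)*(b - 1)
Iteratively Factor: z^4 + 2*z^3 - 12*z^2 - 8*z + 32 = (z - 2)*(z^3 + 4*z^2 - 4*z - 16) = (z - 2)*(z + 4)*(z^2 - 4) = (z - 2)*(z + 2)*(z + 4)*(z - 2)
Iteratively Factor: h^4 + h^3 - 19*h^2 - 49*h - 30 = (h + 1)*(h^3 - 19*h - 30) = (h + 1)*(h + 2)*(h^2 - 2*h - 15) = (h - 5)*(h + 1)*(h + 2)*(h + 3)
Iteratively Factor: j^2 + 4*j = (j + 4)*(j)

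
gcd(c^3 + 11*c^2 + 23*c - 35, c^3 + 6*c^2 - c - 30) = c + 5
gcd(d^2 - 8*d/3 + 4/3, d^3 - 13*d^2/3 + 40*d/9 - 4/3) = d - 2/3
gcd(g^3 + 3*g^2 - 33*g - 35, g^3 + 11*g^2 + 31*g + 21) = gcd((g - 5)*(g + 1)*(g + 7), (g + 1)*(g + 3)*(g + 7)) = g^2 + 8*g + 7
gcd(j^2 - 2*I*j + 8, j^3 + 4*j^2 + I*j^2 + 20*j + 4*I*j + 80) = j - 4*I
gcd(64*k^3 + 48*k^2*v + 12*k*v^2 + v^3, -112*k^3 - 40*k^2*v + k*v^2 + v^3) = 16*k^2 + 8*k*v + v^2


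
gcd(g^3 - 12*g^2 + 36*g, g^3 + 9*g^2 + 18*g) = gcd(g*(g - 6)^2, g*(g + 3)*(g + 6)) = g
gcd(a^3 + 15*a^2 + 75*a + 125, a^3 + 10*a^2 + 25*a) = a^2 + 10*a + 25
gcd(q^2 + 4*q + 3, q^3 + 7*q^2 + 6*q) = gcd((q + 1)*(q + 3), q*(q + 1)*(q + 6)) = q + 1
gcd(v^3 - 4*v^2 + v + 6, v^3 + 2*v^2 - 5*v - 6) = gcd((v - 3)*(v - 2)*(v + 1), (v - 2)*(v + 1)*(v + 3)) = v^2 - v - 2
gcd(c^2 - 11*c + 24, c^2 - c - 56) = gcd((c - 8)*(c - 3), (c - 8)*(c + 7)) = c - 8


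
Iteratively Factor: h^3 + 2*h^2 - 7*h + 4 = (h + 4)*(h^2 - 2*h + 1) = (h - 1)*(h + 4)*(h - 1)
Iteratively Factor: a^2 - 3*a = (a - 3)*(a)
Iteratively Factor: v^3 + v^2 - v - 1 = (v + 1)*(v^2 - 1) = (v - 1)*(v + 1)*(v + 1)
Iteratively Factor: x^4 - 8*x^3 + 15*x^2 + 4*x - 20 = (x - 2)*(x^3 - 6*x^2 + 3*x + 10) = (x - 5)*(x - 2)*(x^2 - x - 2) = (x - 5)*(x - 2)*(x + 1)*(x - 2)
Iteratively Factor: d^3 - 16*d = (d + 4)*(d^2 - 4*d) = (d - 4)*(d + 4)*(d)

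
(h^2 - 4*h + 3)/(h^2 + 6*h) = (h^2 - 4*h + 3)/(h*(h + 6))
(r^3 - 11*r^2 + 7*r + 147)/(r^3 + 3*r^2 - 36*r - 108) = (r^2 - 14*r + 49)/(r^2 - 36)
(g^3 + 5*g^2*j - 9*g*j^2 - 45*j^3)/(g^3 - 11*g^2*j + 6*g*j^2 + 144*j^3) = (g^2 + 2*g*j - 15*j^2)/(g^2 - 14*g*j + 48*j^2)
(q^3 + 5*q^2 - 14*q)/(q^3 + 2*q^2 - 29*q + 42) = q/(q - 3)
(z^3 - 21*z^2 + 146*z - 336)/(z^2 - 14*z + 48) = z - 7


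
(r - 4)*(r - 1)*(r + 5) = r^3 - 21*r + 20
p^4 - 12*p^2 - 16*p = p*(p - 4)*(p + 2)^2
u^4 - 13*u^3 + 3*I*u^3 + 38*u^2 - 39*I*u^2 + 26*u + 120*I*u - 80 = (u - 8)*(u - 5)*(u + I)*(u + 2*I)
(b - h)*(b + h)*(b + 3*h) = b^3 + 3*b^2*h - b*h^2 - 3*h^3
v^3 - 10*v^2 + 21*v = v*(v - 7)*(v - 3)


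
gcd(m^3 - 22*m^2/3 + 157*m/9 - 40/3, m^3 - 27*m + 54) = m - 3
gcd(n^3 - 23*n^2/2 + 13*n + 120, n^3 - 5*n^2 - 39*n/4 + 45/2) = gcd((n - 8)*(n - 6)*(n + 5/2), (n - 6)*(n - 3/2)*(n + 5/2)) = n^2 - 7*n/2 - 15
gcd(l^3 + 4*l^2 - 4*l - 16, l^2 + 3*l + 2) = l + 2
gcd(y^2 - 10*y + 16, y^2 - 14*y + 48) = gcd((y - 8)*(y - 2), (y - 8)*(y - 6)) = y - 8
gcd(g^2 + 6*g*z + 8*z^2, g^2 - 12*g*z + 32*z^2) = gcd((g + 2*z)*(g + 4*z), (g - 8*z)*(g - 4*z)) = 1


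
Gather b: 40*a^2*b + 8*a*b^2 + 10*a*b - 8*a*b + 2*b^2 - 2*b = b^2*(8*a + 2) + b*(40*a^2 + 2*a - 2)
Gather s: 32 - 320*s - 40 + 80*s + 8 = -240*s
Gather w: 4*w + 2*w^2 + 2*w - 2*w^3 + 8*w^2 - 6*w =-2*w^3 + 10*w^2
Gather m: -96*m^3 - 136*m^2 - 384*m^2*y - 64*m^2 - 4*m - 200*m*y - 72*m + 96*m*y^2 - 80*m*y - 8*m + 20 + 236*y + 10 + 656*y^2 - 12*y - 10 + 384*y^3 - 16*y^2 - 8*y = -96*m^3 + m^2*(-384*y - 200) + m*(96*y^2 - 280*y - 84) + 384*y^3 + 640*y^2 + 216*y + 20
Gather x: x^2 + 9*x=x^2 + 9*x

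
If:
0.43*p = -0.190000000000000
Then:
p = -0.44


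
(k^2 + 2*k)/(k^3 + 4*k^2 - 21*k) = (k + 2)/(k^2 + 4*k - 21)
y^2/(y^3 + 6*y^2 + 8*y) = y/(y^2 + 6*y + 8)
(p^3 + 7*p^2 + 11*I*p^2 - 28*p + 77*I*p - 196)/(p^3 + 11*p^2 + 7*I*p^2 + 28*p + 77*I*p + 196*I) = (p + 4*I)/(p + 4)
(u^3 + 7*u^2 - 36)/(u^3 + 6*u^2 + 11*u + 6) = (u^2 + 4*u - 12)/(u^2 + 3*u + 2)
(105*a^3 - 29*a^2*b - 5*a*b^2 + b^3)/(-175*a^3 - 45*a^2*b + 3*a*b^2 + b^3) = (-3*a + b)/(5*a + b)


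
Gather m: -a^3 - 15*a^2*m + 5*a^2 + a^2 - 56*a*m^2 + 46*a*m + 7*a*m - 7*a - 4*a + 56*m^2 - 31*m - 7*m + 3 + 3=-a^3 + 6*a^2 - 11*a + m^2*(56 - 56*a) + m*(-15*a^2 + 53*a - 38) + 6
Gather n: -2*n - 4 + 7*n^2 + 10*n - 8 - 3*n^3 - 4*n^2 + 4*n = -3*n^3 + 3*n^2 + 12*n - 12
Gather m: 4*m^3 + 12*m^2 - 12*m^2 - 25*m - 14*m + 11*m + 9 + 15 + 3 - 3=4*m^3 - 28*m + 24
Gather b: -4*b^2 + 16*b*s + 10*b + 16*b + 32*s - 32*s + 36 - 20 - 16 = -4*b^2 + b*(16*s + 26)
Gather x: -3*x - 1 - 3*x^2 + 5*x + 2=-3*x^2 + 2*x + 1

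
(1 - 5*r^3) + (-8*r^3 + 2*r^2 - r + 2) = -13*r^3 + 2*r^2 - r + 3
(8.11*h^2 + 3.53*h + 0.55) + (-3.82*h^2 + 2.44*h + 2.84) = 4.29*h^2 + 5.97*h + 3.39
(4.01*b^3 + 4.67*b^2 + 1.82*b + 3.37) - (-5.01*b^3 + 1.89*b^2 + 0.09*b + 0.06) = 9.02*b^3 + 2.78*b^2 + 1.73*b + 3.31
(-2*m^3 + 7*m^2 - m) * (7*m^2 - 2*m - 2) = -14*m^5 + 53*m^4 - 17*m^3 - 12*m^2 + 2*m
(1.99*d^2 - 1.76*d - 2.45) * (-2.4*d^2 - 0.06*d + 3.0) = -4.776*d^4 + 4.1046*d^3 + 11.9556*d^2 - 5.133*d - 7.35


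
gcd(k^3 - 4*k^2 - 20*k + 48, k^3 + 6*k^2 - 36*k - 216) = k - 6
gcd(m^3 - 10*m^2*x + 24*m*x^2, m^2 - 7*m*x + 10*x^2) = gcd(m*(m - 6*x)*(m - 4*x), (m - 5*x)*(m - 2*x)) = 1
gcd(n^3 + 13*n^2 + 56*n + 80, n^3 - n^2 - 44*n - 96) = n + 4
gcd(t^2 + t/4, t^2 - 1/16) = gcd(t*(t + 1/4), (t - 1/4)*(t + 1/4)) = t + 1/4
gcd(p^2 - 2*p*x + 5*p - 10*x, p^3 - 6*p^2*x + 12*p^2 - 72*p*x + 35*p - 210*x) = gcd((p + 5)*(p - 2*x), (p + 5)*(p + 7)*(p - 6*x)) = p + 5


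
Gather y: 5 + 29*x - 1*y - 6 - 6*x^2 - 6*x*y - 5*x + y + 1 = -6*x^2 - 6*x*y + 24*x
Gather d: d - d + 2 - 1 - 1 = 0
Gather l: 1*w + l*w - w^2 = l*w - w^2 + w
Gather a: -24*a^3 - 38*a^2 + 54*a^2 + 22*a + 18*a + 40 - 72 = -24*a^3 + 16*a^2 + 40*a - 32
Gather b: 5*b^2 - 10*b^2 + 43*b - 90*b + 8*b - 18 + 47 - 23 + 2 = -5*b^2 - 39*b + 8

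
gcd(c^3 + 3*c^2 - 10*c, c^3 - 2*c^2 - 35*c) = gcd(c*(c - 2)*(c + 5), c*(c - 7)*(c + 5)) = c^2 + 5*c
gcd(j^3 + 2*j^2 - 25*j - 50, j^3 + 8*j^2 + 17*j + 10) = j^2 + 7*j + 10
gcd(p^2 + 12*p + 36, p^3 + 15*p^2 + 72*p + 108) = p^2 + 12*p + 36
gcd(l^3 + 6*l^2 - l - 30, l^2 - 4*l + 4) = l - 2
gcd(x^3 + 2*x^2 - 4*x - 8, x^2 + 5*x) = 1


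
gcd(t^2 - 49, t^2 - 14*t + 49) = t - 7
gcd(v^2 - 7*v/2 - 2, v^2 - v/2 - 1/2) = v + 1/2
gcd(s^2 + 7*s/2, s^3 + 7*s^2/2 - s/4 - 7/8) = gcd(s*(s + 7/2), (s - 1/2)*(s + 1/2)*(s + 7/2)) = s + 7/2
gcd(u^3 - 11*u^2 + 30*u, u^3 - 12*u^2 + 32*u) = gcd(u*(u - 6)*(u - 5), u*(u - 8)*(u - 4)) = u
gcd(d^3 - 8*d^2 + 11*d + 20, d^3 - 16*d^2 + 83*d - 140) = d^2 - 9*d + 20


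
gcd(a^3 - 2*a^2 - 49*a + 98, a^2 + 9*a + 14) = a + 7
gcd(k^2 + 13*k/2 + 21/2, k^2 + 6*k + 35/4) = k + 7/2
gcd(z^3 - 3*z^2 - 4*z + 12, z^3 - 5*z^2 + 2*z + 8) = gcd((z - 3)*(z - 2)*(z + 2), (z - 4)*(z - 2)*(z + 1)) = z - 2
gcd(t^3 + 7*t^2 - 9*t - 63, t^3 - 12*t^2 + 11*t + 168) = t + 3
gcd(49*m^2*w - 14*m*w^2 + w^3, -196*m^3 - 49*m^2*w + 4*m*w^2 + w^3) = -7*m + w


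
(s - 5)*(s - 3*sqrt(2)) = s^2 - 5*s - 3*sqrt(2)*s + 15*sqrt(2)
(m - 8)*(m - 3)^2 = m^3 - 14*m^2 + 57*m - 72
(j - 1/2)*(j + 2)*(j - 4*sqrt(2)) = j^3 - 4*sqrt(2)*j^2 + 3*j^2/2 - 6*sqrt(2)*j - j + 4*sqrt(2)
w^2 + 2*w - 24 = (w - 4)*(w + 6)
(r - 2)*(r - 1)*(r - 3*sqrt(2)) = r^3 - 3*sqrt(2)*r^2 - 3*r^2 + 2*r + 9*sqrt(2)*r - 6*sqrt(2)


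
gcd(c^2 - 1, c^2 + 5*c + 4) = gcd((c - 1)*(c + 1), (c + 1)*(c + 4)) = c + 1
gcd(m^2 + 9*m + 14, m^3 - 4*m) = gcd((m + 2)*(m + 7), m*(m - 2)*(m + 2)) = m + 2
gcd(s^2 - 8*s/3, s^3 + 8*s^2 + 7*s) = s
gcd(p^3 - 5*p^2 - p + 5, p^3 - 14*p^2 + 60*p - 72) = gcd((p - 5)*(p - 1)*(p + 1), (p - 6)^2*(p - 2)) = 1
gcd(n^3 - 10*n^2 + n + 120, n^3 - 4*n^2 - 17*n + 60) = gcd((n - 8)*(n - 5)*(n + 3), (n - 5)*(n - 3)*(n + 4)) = n - 5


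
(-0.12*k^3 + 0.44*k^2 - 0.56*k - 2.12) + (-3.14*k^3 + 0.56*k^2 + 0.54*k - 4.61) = -3.26*k^3 + 1.0*k^2 - 0.02*k - 6.73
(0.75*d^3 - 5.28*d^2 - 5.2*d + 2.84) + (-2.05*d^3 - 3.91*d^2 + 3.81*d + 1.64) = -1.3*d^3 - 9.19*d^2 - 1.39*d + 4.48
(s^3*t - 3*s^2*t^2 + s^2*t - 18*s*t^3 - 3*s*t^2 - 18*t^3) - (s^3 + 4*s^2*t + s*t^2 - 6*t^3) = s^3*t - s^3 - 3*s^2*t^2 - 3*s^2*t - 18*s*t^3 - 4*s*t^2 - 12*t^3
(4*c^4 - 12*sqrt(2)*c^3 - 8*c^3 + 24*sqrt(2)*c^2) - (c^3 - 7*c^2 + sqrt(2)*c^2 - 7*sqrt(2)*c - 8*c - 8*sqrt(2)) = 4*c^4 - 12*sqrt(2)*c^3 - 9*c^3 + 7*c^2 + 23*sqrt(2)*c^2 + 8*c + 7*sqrt(2)*c + 8*sqrt(2)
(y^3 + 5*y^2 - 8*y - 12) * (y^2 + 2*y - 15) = y^5 + 7*y^4 - 13*y^3 - 103*y^2 + 96*y + 180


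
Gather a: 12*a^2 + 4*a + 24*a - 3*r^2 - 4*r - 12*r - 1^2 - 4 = 12*a^2 + 28*a - 3*r^2 - 16*r - 5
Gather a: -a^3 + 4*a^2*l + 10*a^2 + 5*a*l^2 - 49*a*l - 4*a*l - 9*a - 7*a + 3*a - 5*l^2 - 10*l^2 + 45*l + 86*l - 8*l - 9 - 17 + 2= -a^3 + a^2*(4*l + 10) + a*(5*l^2 - 53*l - 13) - 15*l^2 + 123*l - 24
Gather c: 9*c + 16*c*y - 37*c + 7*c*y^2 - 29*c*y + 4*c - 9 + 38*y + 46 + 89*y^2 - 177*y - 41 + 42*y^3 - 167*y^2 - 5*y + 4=c*(7*y^2 - 13*y - 24) + 42*y^3 - 78*y^2 - 144*y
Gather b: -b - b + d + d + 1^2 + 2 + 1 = -2*b + 2*d + 4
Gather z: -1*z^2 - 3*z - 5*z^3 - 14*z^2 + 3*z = -5*z^3 - 15*z^2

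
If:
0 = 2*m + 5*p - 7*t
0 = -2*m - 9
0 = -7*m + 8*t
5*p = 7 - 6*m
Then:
No Solution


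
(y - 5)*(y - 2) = y^2 - 7*y + 10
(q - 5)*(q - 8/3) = q^2 - 23*q/3 + 40/3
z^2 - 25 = (z - 5)*(z + 5)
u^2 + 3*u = u*(u + 3)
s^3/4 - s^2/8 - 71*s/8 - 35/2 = (s/4 + 1)*(s - 7)*(s + 5/2)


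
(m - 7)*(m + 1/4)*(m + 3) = m^3 - 15*m^2/4 - 22*m - 21/4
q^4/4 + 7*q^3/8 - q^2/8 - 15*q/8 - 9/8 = (q/4 + 1/4)*(q - 3/2)*(q + 1)*(q + 3)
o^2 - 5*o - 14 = (o - 7)*(o + 2)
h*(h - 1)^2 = h^3 - 2*h^2 + h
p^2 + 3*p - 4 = (p - 1)*(p + 4)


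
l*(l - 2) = l^2 - 2*l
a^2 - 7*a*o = a*(a - 7*o)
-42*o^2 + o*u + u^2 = (-6*o + u)*(7*o + u)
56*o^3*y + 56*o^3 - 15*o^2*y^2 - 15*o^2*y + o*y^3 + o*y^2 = (-8*o + y)*(-7*o + y)*(o*y + o)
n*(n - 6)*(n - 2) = n^3 - 8*n^2 + 12*n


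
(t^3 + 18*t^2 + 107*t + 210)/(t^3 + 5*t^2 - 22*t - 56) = (t^2 + 11*t + 30)/(t^2 - 2*t - 8)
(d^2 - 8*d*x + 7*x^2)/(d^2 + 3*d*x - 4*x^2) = (d - 7*x)/(d + 4*x)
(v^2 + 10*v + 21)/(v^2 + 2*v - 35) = (v + 3)/(v - 5)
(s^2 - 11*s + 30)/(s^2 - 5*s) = (s - 6)/s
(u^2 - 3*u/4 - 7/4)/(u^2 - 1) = (u - 7/4)/(u - 1)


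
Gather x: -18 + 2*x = 2*x - 18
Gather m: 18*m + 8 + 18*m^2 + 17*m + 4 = 18*m^2 + 35*m + 12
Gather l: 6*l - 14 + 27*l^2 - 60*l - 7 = 27*l^2 - 54*l - 21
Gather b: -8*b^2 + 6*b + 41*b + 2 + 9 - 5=-8*b^2 + 47*b + 6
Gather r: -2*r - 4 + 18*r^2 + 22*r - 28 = 18*r^2 + 20*r - 32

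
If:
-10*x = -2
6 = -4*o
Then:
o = -3/2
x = 1/5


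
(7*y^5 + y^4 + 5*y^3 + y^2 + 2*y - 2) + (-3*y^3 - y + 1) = 7*y^5 + y^4 + 2*y^3 + y^2 + y - 1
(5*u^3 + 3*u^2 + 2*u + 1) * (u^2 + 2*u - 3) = 5*u^5 + 13*u^4 - 7*u^3 - 4*u^2 - 4*u - 3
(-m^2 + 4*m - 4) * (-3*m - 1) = 3*m^3 - 11*m^2 + 8*m + 4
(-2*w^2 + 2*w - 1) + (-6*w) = -2*w^2 - 4*w - 1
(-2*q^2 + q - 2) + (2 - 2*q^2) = -4*q^2 + q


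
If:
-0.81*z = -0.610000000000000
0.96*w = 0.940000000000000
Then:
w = 0.98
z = 0.75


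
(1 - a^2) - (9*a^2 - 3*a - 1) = -10*a^2 + 3*a + 2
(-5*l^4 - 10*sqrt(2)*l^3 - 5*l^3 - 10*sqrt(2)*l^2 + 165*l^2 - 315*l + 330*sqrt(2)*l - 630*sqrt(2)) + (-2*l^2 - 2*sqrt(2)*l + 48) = -5*l^4 - 10*sqrt(2)*l^3 - 5*l^3 - 10*sqrt(2)*l^2 + 163*l^2 - 315*l + 328*sqrt(2)*l - 630*sqrt(2) + 48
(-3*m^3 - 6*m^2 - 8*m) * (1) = -3*m^3 - 6*m^2 - 8*m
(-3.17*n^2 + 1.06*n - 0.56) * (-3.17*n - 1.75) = 10.0489*n^3 + 2.1873*n^2 - 0.0797999999999999*n + 0.98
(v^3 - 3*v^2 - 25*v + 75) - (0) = v^3 - 3*v^2 - 25*v + 75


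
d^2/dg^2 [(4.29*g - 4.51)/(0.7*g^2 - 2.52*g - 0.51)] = ((27.9356 - 18.018*g)*(-0.7*g^2 + 2.52*g + 0.51) - (1.4*g - 2.52)*(2.8*g - 5.04)*(4.29*g - 4.51))/(-0.7*g^2 + 2.52*g + 0.51)^3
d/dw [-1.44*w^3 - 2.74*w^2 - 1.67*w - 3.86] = -4.32*w^2 - 5.48*w - 1.67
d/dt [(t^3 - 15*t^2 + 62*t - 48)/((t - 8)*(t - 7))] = (t^2 - 14*t + 43)/(t^2 - 14*t + 49)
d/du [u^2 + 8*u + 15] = 2*u + 8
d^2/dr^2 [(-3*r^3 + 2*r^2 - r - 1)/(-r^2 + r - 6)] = 2*(-16*r^3 - 15*r^2 + 303*r - 71)/(r^6 - 3*r^5 + 21*r^4 - 37*r^3 + 126*r^2 - 108*r + 216)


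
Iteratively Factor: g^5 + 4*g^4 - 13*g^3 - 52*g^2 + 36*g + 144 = (g - 2)*(g^4 + 6*g^3 - g^2 - 54*g - 72) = (g - 2)*(g + 2)*(g^3 + 4*g^2 - 9*g - 36) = (g - 2)*(g + 2)*(g + 3)*(g^2 + g - 12) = (g - 2)*(g + 2)*(g + 3)*(g + 4)*(g - 3)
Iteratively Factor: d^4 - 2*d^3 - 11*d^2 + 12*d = (d - 4)*(d^3 + 2*d^2 - 3*d) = (d - 4)*(d - 1)*(d^2 + 3*d) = d*(d - 4)*(d - 1)*(d + 3)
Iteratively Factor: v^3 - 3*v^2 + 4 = (v + 1)*(v^2 - 4*v + 4) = (v - 2)*(v + 1)*(v - 2)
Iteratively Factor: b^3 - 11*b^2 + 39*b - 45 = (b - 3)*(b^2 - 8*b + 15) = (b - 5)*(b - 3)*(b - 3)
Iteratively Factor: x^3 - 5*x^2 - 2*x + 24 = (x - 3)*(x^2 - 2*x - 8) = (x - 3)*(x + 2)*(x - 4)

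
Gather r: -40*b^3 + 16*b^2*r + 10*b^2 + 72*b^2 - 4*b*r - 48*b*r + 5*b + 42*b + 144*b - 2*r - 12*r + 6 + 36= -40*b^3 + 82*b^2 + 191*b + r*(16*b^2 - 52*b - 14) + 42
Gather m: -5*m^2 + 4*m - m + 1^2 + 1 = -5*m^2 + 3*m + 2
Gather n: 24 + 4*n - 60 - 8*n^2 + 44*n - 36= -8*n^2 + 48*n - 72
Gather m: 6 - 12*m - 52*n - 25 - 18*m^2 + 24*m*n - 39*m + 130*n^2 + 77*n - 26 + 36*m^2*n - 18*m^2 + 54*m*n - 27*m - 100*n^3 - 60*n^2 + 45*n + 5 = m^2*(36*n - 36) + m*(78*n - 78) - 100*n^3 + 70*n^2 + 70*n - 40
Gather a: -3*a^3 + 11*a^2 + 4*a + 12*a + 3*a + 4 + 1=-3*a^3 + 11*a^2 + 19*a + 5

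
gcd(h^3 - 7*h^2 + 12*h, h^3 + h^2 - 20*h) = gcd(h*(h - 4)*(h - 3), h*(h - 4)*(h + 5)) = h^2 - 4*h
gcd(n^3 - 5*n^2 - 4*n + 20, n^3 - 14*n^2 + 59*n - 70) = n^2 - 7*n + 10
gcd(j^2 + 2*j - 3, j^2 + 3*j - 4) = j - 1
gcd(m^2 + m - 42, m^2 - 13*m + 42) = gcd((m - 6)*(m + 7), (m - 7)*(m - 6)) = m - 6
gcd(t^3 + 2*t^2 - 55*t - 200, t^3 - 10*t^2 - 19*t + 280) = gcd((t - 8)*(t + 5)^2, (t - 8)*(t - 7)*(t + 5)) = t^2 - 3*t - 40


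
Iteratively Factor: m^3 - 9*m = (m - 3)*(m^2 + 3*m) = (m - 3)*(m + 3)*(m)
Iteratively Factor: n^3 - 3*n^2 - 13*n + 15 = (n + 3)*(n^2 - 6*n + 5) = (n - 1)*(n + 3)*(n - 5)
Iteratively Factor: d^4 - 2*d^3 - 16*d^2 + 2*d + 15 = (d + 3)*(d^3 - 5*d^2 - d + 5) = (d - 5)*(d + 3)*(d^2 - 1) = (d - 5)*(d + 1)*(d + 3)*(d - 1)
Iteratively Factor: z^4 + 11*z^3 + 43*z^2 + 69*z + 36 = (z + 3)*(z^3 + 8*z^2 + 19*z + 12) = (z + 3)^2*(z^2 + 5*z + 4) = (z + 3)^2*(z + 4)*(z + 1)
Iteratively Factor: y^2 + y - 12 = (y - 3)*(y + 4)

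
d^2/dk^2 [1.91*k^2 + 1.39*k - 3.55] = 3.82000000000000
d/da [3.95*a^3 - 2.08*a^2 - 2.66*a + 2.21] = 11.85*a^2 - 4.16*a - 2.66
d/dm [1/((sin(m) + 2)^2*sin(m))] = -(3*sin(m) + 2)*cos(m)/((sin(m) + 2)^3*sin(m)^2)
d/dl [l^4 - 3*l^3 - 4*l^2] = l*(4*l^2 - 9*l - 8)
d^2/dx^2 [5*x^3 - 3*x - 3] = 30*x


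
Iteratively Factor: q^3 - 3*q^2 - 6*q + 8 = (q - 4)*(q^2 + q - 2) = (q - 4)*(q + 2)*(q - 1)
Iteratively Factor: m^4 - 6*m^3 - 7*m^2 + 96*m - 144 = (m + 4)*(m^3 - 10*m^2 + 33*m - 36) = (m - 3)*(m + 4)*(m^2 - 7*m + 12) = (m - 3)^2*(m + 4)*(m - 4)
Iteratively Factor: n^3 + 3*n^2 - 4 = (n - 1)*(n^2 + 4*n + 4) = (n - 1)*(n + 2)*(n + 2)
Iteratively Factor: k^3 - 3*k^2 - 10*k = (k - 5)*(k^2 + 2*k) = k*(k - 5)*(k + 2)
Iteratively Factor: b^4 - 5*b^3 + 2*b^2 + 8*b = (b + 1)*(b^3 - 6*b^2 + 8*b) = (b - 2)*(b + 1)*(b^2 - 4*b) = (b - 4)*(b - 2)*(b + 1)*(b)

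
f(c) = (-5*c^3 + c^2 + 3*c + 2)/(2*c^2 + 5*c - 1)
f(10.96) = -21.86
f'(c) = (-4*c - 5)*(-5*c^3 + c^2 + 3*c + 2)/(2*c^2 + 5*c - 1)^2 + (-15*c^2 + 2*c + 3)/(2*c^2 + 5*c - 1) = (-10*c^4 - 50*c^3 + 14*c^2 - 10*c - 13)/(4*c^4 + 20*c^3 + 21*c^2 - 10*c + 1)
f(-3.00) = 68.50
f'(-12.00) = -2.31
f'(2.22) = -1.90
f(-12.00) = 38.55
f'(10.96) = -2.41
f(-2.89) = 97.57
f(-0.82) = -0.79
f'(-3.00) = 170.75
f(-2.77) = 217.09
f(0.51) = 1.51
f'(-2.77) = 2424.90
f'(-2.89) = 408.22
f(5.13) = -8.17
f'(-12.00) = -2.31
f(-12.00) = 38.55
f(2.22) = -2.06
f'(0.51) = -5.08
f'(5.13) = -2.24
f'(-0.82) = 1.96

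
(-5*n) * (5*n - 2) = -25*n^2 + 10*n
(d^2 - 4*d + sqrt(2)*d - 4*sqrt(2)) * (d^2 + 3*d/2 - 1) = d^4 - 5*d^3/2 + sqrt(2)*d^3 - 7*d^2 - 5*sqrt(2)*d^2/2 - 7*sqrt(2)*d + 4*d + 4*sqrt(2)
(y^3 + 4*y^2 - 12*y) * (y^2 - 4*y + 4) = y^5 - 24*y^3 + 64*y^2 - 48*y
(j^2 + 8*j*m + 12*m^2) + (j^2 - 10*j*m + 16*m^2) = 2*j^2 - 2*j*m + 28*m^2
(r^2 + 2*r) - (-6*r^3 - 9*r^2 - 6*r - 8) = 6*r^3 + 10*r^2 + 8*r + 8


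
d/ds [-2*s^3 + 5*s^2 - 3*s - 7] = -6*s^2 + 10*s - 3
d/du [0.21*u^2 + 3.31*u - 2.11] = 0.42*u + 3.31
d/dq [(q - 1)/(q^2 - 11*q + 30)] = (q^2 - 11*q - (q - 1)*(2*q - 11) + 30)/(q^2 - 11*q + 30)^2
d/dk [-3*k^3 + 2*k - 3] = 2 - 9*k^2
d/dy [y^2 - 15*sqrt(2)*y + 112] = 2*y - 15*sqrt(2)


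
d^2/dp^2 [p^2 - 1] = 2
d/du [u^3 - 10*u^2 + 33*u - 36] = 3*u^2 - 20*u + 33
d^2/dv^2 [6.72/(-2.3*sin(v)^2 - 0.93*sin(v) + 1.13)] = (142.1952*sin(v)^4 + 43.12224*sin(v)^3 - 137.619552*sin(v)^2 - 79.182432*sin(v) - 46.554816)/(2.3*sin(v)^2 + 0.93*sin(v) - 1.13)^3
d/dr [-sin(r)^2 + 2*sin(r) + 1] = 2*(1 - sin(r))*cos(r)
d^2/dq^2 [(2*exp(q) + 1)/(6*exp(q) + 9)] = 4*(3 - 2*exp(q))*exp(q)/(3*(8*exp(3*q) + 36*exp(2*q) + 54*exp(q) + 27))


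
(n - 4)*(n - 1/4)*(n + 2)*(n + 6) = n^4 + 15*n^3/4 - 21*n^2 - 43*n + 12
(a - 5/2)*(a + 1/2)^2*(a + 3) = a^4 + 3*a^3/2 - 27*a^2/4 - 59*a/8 - 15/8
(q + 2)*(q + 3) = q^2 + 5*q + 6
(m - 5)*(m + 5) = m^2 - 25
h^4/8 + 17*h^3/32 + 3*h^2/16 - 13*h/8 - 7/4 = (h/4 + 1/2)*(h/2 + 1)*(h - 7/4)*(h + 2)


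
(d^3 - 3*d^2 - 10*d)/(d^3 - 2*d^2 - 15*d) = (d + 2)/(d + 3)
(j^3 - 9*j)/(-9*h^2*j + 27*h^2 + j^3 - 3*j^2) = j*(-j - 3)/(9*h^2 - j^2)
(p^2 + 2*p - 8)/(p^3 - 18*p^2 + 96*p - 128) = (p + 4)/(p^2 - 16*p + 64)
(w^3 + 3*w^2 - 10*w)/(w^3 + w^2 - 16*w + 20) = w/(w - 2)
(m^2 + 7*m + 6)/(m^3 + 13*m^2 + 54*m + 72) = (m + 1)/(m^2 + 7*m + 12)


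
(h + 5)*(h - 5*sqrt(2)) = h^2 - 5*sqrt(2)*h + 5*h - 25*sqrt(2)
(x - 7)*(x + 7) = x^2 - 49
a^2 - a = a*(a - 1)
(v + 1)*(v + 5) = v^2 + 6*v + 5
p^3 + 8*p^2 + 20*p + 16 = (p + 2)^2*(p + 4)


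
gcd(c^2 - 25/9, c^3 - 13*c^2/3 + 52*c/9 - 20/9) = c - 5/3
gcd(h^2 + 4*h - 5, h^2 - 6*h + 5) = h - 1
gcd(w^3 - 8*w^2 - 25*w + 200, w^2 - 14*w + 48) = w - 8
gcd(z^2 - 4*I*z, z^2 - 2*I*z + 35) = 1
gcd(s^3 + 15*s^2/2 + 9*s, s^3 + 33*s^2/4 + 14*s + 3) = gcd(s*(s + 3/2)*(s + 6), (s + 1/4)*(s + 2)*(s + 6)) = s + 6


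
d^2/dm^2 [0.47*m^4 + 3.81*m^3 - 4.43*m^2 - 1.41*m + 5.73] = 5.64*m^2 + 22.86*m - 8.86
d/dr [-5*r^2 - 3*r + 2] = -10*r - 3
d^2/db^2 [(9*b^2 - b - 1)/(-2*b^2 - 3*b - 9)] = 2*(58*b^3 + 498*b^2 - 36*b - 765)/(8*b^6 + 36*b^5 + 162*b^4 + 351*b^3 + 729*b^2 + 729*b + 729)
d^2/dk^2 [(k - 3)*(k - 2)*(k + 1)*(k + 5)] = 12*k^2 + 6*k - 38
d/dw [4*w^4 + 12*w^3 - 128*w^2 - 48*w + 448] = 16*w^3 + 36*w^2 - 256*w - 48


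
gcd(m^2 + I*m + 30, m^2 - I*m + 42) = m + 6*I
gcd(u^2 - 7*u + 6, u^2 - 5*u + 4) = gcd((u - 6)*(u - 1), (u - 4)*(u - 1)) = u - 1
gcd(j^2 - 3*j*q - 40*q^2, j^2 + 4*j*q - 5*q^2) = j + 5*q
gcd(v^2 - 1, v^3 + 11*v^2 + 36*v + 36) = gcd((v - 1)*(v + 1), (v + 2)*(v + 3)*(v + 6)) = 1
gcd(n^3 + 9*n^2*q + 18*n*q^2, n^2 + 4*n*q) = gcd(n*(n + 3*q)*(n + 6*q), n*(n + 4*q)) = n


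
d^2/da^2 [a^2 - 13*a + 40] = 2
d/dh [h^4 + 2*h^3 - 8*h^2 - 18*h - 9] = 4*h^3 + 6*h^2 - 16*h - 18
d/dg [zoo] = 0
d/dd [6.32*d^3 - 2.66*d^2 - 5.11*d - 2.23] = 18.96*d^2 - 5.32*d - 5.11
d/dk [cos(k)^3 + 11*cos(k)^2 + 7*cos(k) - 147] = (3*sin(k)^2 - 22*cos(k) - 10)*sin(k)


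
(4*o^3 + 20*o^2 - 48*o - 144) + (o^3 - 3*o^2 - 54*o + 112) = 5*o^3 + 17*o^2 - 102*o - 32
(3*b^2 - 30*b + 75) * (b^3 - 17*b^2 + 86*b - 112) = 3*b^5 - 81*b^4 + 843*b^3 - 4191*b^2 + 9810*b - 8400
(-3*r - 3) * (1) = -3*r - 3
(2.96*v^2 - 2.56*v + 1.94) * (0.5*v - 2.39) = 1.48*v^3 - 8.3544*v^2 + 7.0884*v - 4.6366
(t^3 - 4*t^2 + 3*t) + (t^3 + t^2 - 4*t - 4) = 2*t^3 - 3*t^2 - t - 4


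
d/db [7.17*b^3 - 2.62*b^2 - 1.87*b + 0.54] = 21.51*b^2 - 5.24*b - 1.87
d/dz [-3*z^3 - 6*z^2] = 3*z*(-3*z - 4)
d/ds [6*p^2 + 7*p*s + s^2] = 7*p + 2*s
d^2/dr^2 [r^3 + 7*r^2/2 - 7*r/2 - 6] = 6*r + 7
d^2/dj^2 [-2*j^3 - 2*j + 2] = -12*j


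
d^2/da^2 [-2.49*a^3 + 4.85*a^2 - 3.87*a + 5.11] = 9.7 - 14.94*a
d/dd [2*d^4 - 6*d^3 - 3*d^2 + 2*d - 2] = 8*d^3 - 18*d^2 - 6*d + 2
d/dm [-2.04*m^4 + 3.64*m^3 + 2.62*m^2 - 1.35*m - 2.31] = -8.16*m^3 + 10.92*m^2 + 5.24*m - 1.35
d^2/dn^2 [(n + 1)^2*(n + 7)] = 6*n + 18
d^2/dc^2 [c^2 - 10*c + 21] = 2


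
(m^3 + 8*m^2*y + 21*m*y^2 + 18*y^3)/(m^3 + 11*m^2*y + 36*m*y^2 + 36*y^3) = (m + 3*y)/(m + 6*y)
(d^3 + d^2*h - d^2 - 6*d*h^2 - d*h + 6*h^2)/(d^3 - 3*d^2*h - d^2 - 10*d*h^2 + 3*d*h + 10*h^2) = (d^2 + d*h - 6*h^2)/(d^2 - 3*d*h - 10*h^2)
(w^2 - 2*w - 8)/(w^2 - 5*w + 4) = (w + 2)/(w - 1)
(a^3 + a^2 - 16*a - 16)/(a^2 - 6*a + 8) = (a^2 + 5*a + 4)/(a - 2)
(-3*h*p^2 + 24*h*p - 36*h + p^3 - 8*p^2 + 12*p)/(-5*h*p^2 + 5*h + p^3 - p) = (3*h*p^2 - 24*h*p + 36*h - p^3 + 8*p^2 - 12*p)/(5*h*p^2 - 5*h - p^3 + p)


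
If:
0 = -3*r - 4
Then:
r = -4/3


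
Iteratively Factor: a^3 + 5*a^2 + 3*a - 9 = (a + 3)*(a^2 + 2*a - 3) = (a + 3)^2*(a - 1)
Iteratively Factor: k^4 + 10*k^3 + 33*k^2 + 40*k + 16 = (k + 4)*(k^3 + 6*k^2 + 9*k + 4) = (k + 1)*(k + 4)*(k^2 + 5*k + 4) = (k + 1)^2*(k + 4)*(k + 4)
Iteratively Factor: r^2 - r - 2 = (r + 1)*(r - 2)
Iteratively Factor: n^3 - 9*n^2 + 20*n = (n - 4)*(n^2 - 5*n) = n*(n - 4)*(n - 5)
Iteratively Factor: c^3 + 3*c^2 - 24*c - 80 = (c - 5)*(c^2 + 8*c + 16) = (c - 5)*(c + 4)*(c + 4)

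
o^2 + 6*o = o*(o + 6)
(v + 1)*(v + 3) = v^2 + 4*v + 3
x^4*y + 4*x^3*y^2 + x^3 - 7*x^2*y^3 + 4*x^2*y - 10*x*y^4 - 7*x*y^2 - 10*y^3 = (x - 2*y)*(x + y)*(x + 5*y)*(x*y + 1)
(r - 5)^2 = r^2 - 10*r + 25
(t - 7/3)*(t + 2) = t^2 - t/3 - 14/3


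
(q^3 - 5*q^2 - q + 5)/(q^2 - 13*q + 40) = (q^2 - 1)/(q - 8)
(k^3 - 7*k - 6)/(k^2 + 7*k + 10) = (k^2 - 2*k - 3)/(k + 5)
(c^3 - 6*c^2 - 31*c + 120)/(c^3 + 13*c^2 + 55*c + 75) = (c^2 - 11*c + 24)/(c^2 + 8*c + 15)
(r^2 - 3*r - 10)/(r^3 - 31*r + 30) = (r + 2)/(r^2 + 5*r - 6)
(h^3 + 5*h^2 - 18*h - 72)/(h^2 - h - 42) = (h^2 - h - 12)/(h - 7)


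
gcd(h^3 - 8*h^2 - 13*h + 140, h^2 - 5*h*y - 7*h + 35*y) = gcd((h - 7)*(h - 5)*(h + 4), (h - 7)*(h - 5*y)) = h - 7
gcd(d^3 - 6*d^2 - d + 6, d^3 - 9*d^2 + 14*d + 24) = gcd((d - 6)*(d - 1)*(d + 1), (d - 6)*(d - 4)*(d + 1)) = d^2 - 5*d - 6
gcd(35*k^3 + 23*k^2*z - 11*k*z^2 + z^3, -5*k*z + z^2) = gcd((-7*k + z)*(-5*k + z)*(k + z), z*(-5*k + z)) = -5*k + z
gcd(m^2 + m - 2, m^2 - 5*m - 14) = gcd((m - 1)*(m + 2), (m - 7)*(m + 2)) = m + 2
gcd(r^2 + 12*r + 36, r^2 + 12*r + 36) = r^2 + 12*r + 36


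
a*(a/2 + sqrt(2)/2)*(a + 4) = a^3/2 + sqrt(2)*a^2/2 + 2*a^2 + 2*sqrt(2)*a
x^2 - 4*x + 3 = (x - 3)*(x - 1)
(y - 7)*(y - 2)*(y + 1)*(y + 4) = y^4 - 4*y^3 - 27*y^2 + 34*y + 56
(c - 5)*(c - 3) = c^2 - 8*c + 15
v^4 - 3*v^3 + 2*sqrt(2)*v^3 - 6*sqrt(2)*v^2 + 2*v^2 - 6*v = v*(v - 3)*(v + sqrt(2))^2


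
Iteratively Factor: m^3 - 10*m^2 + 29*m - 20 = (m - 4)*(m^2 - 6*m + 5) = (m - 5)*(m - 4)*(m - 1)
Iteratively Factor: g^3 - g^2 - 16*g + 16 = (g + 4)*(g^2 - 5*g + 4) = (g - 1)*(g + 4)*(g - 4)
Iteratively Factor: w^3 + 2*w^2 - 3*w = (w + 3)*(w^2 - w) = (w - 1)*(w + 3)*(w)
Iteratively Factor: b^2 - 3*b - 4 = (b - 4)*(b + 1)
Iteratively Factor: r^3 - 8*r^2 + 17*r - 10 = (r - 5)*(r^2 - 3*r + 2) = (r - 5)*(r - 1)*(r - 2)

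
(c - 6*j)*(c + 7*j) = c^2 + c*j - 42*j^2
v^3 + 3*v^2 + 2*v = v*(v + 1)*(v + 2)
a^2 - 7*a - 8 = (a - 8)*(a + 1)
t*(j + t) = j*t + t^2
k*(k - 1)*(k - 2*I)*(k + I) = k^4 - k^3 - I*k^3 + 2*k^2 + I*k^2 - 2*k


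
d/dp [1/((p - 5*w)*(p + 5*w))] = -2*p/(p^4 - 50*p^2*w^2 + 625*w^4)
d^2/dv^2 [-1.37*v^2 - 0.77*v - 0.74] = -2.74000000000000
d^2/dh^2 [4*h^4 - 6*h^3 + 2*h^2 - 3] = 48*h^2 - 36*h + 4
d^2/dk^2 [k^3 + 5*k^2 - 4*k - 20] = 6*k + 10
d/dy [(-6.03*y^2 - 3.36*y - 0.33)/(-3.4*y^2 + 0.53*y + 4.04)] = (-14.6199*y^2 - 50.9664*y - 13.3995)/(11.56*y^4 - 3.604*y^3 - 27.1911*y^2 + 4.2824*y + 16.3216)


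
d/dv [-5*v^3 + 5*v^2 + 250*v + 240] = -15*v^2 + 10*v + 250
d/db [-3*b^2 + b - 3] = 1 - 6*b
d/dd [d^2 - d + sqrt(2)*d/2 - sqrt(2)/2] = 2*d - 1 + sqrt(2)/2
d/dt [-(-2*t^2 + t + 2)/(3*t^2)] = (t + 4)/(3*t^3)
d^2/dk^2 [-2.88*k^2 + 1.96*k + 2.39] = -5.76000000000000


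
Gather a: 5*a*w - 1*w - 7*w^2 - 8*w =5*a*w - 7*w^2 - 9*w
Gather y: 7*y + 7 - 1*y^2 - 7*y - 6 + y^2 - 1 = 0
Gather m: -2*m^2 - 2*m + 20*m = -2*m^2 + 18*m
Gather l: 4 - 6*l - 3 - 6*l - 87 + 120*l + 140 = 108*l + 54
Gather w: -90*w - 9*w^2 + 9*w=-9*w^2 - 81*w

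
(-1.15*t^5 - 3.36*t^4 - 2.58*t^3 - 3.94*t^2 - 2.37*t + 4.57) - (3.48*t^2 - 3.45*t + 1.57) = -1.15*t^5 - 3.36*t^4 - 2.58*t^3 - 7.42*t^2 + 1.08*t + 3.0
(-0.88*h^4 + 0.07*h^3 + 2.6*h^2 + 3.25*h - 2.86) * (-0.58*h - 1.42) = 0.5104*h^5 + 1.209*h^4 - 1.6074*h^3 - 5.577*h^2 - 2.9562*h + 4.0612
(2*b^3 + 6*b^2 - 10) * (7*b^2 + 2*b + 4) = 14*b^5 + 46*b^4 + 20*b^3 - 46*b^2 - 20*b - 40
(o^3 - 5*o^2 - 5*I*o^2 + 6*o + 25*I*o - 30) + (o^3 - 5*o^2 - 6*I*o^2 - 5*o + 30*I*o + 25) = 2*o^3 - 10*o^2 - 11*I*o^2 + o + 55*I*o - 5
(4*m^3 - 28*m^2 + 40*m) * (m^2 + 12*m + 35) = 4*m^5 + 20*m^4 - 156*m^3 - 500*m^2 + 1400*m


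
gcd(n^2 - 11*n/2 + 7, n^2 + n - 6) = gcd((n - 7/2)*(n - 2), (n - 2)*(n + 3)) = n - 2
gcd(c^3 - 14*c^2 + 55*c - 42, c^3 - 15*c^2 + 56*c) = c - 7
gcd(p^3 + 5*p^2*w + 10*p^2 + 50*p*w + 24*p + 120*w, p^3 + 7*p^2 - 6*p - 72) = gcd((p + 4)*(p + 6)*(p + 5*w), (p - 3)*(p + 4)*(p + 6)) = p^2 + 10*p + 24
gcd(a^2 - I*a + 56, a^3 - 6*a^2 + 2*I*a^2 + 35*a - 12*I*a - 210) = a + 7*I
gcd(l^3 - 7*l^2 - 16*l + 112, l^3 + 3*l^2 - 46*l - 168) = l^2 - 3*l - 28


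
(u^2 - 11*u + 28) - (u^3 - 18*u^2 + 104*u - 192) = -u^3 + 19*u^2 - 115*u + 220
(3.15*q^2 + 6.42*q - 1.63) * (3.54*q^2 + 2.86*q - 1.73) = 11.151*q^4 + 31.7358*q^3 + 7.1415*q^2 - 15.7684*q + 2.8199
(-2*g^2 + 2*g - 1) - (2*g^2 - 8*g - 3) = -4*g^2 + 10*g + 2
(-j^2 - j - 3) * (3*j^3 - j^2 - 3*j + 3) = -3*j^5 - 2*j^4 - 5*j^3 + 3*j^2 + 6*j - 9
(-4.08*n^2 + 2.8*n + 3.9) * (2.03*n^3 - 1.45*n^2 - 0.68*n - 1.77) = -8.2824*n^5 + 11.6*n^4 + 6.6314*n^3 - 0.337399999999999*n^2 - 7.608*n - 6.903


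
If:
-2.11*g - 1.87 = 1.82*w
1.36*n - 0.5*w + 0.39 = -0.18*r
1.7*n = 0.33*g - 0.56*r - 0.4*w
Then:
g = -0.862559241706161*w - 0.886255924170616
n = 0.885065888844043*w - 0.3638200133983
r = 0.582195656787154 - 3.90938671571055*w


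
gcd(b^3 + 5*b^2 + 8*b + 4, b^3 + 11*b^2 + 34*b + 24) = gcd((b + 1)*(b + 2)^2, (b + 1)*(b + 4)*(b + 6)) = b + 1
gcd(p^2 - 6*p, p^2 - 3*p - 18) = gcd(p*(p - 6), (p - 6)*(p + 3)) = p - 6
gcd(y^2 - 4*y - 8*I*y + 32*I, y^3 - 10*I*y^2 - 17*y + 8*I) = y - 8*I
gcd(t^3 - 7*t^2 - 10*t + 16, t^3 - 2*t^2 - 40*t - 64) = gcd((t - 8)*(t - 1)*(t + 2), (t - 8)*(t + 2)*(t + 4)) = t^2 - 6*t - 16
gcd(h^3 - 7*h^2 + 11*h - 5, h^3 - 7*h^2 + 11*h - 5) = h^3 - 7*h^2 + 11*h - 5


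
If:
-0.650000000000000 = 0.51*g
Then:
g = -1.27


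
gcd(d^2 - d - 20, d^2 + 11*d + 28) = d + 4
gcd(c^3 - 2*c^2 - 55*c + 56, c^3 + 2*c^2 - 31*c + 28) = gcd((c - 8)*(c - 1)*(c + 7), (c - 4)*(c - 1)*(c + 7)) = c^2 + 6*c - 7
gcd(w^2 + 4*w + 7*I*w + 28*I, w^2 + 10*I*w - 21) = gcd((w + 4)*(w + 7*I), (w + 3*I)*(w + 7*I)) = w + 7*I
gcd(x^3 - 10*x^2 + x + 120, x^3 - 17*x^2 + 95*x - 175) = x - 5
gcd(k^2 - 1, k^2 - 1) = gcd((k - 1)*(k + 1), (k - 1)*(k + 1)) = k^2 - 1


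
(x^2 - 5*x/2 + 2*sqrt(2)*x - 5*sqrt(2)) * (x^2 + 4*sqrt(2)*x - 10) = x^4 - 5*x^3/2 + 6*sqrt(2)*x^3 - 15*sqrt(2)*x^2 + 6*x^2 - 20*sqrt(2)*x - 15*x + 50*sqrt(2)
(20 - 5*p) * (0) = 0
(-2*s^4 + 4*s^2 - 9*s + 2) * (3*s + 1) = -6*s^5 - 2*s^4 + 12*s^3 - 23*s^2 - 3*s + 2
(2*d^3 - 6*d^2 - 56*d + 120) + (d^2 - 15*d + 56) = 2*d^3 - 5*d^2 - 71*d + 176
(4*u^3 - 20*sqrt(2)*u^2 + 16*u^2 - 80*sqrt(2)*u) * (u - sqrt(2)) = 4*u^4 - 24*sqrt(2)*u^3 + 16*u^3 - 96*sqrt(2)*u^2 + 40*u^2 + 160*u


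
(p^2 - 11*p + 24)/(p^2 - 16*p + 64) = (p - 3)/(p - 8)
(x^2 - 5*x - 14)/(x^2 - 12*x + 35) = (x + 2)/(x - 5)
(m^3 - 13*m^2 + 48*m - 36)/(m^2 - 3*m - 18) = (m^2 - 7*m + 6)/(m + 3)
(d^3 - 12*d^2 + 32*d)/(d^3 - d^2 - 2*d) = (-d^2 + 12*d - 32)/(-d^2 + d + 2)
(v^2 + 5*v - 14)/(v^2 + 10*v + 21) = (v - 2)/(v + 3)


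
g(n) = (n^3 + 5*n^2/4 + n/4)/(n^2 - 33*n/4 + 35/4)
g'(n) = (33/4 - 2*n)*(n^3 + 5*n^2/4 + n/4)/(n^2 - 33*n/4 + 35/4)^2 + (3*n^2 + 5*n/2 + 1/4)/(n^2 - 33*n/4 + 35/4) = (16*n^4 - 264*n^3 + 251*n^2 + 350*n + 35)/(16*n^4 - 264*n^3 + 1369*n^2 - 2310*n + 1225)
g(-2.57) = -0.26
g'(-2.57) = 0.28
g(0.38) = 0.06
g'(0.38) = 0.36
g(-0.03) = -0.00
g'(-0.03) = 0.02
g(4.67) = -16.35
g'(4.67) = -11.94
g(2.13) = -3.70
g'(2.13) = -1.03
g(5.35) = -28.12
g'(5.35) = -24.89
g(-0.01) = -0.00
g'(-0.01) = 0.03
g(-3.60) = -0.61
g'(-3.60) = 0.40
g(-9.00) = -3.84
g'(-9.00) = 0.73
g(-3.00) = -0.39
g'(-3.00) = 0.33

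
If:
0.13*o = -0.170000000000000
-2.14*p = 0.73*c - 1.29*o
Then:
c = -2.93150684931507*p - 2.31085353003161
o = -1.31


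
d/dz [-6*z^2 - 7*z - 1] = -12*z - 7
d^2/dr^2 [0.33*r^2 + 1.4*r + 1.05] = 0.660000000000000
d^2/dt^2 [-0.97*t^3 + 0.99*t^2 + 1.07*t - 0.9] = 1.98 - 5.82*t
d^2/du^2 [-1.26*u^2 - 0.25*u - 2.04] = -2.52000000000000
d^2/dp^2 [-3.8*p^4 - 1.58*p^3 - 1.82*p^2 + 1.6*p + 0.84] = -45.6*p^2 - 9.48*p - 3.64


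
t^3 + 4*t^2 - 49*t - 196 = (t - 7)*(t + 4)*(t + 7)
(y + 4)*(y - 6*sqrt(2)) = y^2 - 6*sqrt(2)*y + 4*y - 24*sqrt(2)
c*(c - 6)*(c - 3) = c^3 - 9*c^2 + 18*c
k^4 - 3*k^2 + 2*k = k*(k - 1)^2*(k + 2)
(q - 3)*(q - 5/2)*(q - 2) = q^3 - 15*q^2/2 + 37*q/2 - 15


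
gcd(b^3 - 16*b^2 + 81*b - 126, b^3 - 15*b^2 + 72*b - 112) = b - 7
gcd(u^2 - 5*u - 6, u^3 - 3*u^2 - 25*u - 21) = u + 1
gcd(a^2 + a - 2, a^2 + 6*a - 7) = a - 1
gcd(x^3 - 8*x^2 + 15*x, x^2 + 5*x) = x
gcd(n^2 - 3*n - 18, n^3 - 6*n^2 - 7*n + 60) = n + 3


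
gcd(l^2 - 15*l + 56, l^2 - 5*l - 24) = l - 8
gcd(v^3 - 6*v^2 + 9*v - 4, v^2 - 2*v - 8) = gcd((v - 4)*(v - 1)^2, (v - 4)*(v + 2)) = v - 4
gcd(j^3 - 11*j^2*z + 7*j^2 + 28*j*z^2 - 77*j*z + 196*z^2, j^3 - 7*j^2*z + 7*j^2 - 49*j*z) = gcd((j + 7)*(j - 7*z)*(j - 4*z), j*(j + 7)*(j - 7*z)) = -j^2 + 7*j*z - 7*j + 49*z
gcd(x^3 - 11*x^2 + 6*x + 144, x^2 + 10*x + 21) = x + 3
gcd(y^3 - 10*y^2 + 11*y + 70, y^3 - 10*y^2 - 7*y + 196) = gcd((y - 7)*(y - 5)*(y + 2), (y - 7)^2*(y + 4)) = y - 7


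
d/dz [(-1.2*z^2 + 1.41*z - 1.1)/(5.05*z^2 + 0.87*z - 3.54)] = (-8.1645*z^2 + 19.606*z - 4.0344)/(25.5025*z^4 + 8.787*z^3 - 34.9971*z^2 - 6.1596*z + 12.5316)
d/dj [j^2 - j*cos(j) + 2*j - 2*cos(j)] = j*sin(j) + 2*j + 2*sin(j) - cos(j) + 2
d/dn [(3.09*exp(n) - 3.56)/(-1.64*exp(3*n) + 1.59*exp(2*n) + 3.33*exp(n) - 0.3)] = (10.1352*exp(3*n) - 22.4283*exp(2*n) + 11.3208*exp(n) + 10.9278)*exp(n)/(2.6896*exp(6*n) - 5.2152*exp(5*n) - 8.3943*exp(4*n) + 11.5734*exp(3*n) + 10.1349*exp(2*n) - 1.998*exp(n) + 0.09)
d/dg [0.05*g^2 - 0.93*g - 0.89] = 0.1*g - 0.93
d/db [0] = 0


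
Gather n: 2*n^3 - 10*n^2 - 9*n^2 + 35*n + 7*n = 2*n^3 - 19*n^2 + 42*n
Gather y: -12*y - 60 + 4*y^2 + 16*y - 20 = 4*y^2 + 4*y - 80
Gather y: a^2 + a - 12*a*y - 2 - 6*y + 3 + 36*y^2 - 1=a^2 + a + 36*y^2 + y*(-12*a - 6)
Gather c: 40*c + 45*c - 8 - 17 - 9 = 85*c - 34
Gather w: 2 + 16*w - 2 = 16*w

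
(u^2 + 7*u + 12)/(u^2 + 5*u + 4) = (u + 3)/(u + 1)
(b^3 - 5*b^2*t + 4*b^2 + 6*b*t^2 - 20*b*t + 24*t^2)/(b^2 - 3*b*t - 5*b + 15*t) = (b^2 - 2*b*t + 4*b - 8*t)/(b - 5)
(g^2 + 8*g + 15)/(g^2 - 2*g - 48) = (g^2 + 8*g + 15)/(g^2 - 2*g - 48)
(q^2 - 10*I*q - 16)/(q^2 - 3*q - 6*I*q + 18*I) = (q^2 - 10*I*q - 16)/(q^2 - 3*q - 6*I*q + 18*I)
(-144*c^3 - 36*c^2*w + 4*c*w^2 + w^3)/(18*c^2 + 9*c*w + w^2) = (-24*c^2 - 2*c*w + w^2)/(3*c + w)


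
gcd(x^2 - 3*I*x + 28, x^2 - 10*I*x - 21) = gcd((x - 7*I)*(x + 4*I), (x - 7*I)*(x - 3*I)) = x - 7*I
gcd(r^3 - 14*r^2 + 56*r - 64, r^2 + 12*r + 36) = 1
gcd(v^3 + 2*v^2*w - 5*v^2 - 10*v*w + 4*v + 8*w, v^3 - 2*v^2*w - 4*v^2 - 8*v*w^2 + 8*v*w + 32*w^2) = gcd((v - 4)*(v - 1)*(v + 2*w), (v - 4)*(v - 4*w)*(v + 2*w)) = v^2 + 2*v*w - 4*v - 8*w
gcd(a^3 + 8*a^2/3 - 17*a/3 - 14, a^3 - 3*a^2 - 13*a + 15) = a + 3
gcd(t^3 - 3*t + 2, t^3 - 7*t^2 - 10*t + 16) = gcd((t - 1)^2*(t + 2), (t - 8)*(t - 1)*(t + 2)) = t^2 + t - 2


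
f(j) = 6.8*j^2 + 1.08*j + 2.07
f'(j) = 13.6*j + 1.08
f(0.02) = 2.09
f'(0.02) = 1.35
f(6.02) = 255.01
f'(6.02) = 82.95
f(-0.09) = 2.03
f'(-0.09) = -0.14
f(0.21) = 2.60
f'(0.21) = 3.94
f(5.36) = 203.22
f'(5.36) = 73.98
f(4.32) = 133.64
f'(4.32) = 59.83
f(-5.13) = 175.48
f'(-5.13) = -68.69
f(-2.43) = 39.60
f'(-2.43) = -31.97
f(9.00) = 562.59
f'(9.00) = 123.48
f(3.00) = 66.51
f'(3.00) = 41.88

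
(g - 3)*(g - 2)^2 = g^3 - 7*g^2 + 16*g - 12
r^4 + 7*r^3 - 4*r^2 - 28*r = r*(r - 2)*(r + 2)*(r + 7)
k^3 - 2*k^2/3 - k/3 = k*(k - 1)*(k + 1/3)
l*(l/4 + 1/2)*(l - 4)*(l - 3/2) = l^4/4 - 7*l^3/8 - 5*l^2/4 + 3*l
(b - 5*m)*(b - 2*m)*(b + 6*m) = b^3 - b^2*m - 32*b*m^2 + 60*m^3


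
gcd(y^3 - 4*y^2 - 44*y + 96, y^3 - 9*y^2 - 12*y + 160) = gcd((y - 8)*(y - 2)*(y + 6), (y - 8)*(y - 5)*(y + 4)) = y - 8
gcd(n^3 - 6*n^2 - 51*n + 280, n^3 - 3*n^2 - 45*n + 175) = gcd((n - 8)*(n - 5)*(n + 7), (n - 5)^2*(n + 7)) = n^2 + 2*n - 35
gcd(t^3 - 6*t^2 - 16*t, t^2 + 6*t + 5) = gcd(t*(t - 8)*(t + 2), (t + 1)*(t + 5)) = 1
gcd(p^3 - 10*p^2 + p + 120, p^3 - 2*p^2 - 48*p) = p - 8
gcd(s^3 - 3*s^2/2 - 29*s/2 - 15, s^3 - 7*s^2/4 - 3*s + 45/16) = s + 3/2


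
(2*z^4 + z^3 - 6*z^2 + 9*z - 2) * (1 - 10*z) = -20*z^5 - 8*z^4 + 61*z^3 - 96*z^2 + 29*z - 2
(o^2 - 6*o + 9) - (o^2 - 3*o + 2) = 7 - 3*o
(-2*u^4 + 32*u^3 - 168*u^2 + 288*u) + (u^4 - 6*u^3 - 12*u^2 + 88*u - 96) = -u^4 + 26*u^3 - 180*u^2 + 376*u - 96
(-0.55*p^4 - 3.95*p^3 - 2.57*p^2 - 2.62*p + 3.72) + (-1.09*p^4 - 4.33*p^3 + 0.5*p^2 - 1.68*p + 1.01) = -1.64*p^4 - 8.28*p^3 - 2.07*p^2 - 4.3*p + 4.73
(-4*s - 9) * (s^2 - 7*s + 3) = -4*s^3 + 19*s^2 + 51*s - 27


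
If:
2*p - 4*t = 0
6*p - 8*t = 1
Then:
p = 1/2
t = 1/4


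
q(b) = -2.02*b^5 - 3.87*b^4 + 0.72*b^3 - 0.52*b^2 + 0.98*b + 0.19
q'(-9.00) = -54795.88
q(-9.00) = 93312.28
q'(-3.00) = -376.60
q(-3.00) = 150.52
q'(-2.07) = -35.75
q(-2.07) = -4.74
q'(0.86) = -13.69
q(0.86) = -1.96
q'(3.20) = -1546.54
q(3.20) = -1062.00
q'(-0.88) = 8.06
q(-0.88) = -2.82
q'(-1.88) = -12.74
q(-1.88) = -9.18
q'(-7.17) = -20867.60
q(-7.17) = 27750.93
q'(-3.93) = -1431.26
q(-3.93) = 915.15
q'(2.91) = -1089.47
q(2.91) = -682.65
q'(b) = -10.1*b^4 - 15.48*b^3 + 2.16*b^2 - 1.04*b + 0.98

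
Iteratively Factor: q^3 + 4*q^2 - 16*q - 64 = (q - 4)*(q^2 + 8*q + 16) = (q - 4)*(q + 4)*(q + 4)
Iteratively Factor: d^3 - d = (d + 1)*(d^2 - d) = (d - 1)*(d + 1)*(d)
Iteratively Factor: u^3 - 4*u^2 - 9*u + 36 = (u + 3)*(u^2 - 7*u + 12) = (u - 3)*(u + 3)*(u - 4)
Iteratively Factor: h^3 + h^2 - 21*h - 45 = (h - 5)*(h^2 + 6*h + 9) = (h - 5)*(h + 3)*(h + 3)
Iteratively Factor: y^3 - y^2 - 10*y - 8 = (y + 1)*(y^2 - 2*y - 8) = (y - 4)*(y + 1)*(y + 2)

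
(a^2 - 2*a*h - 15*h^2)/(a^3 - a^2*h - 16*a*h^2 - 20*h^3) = (a + 3*h)/(a^2 + 4*a*h + 4*h^2)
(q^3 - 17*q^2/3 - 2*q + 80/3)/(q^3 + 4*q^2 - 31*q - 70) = (q - 8/3)/(q + 7)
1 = 1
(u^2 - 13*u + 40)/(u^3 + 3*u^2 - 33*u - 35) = (u - 8)/(u^2 + 8*u + 7)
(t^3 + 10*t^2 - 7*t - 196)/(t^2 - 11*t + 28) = (t^2 + 14*t + 49)/(t - 7)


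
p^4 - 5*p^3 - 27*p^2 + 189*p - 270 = (p - 5)*(p - 3)^2*(p + 6)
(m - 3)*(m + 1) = m^2 - 2*m - 3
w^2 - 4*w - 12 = (w - 6)*(w + 2)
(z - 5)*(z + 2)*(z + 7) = z^3 + 4*z^2 - 31*z - 70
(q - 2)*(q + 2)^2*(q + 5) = q^4 + 7*q^3 + 6*q^2 - 28*q - 40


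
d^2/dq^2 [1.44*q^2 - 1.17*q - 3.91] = 2.88000000000000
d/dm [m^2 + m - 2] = 2*m + 1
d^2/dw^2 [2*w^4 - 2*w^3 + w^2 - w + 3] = 24*w^2 - 12*w + 2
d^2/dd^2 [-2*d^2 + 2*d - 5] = -4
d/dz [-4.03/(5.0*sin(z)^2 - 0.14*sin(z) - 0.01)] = (40.3*sin(z) - 0.5642)*cos(z)/(-5.0*sin(z)^2 + 0.14*sin(z) + 0.01)^2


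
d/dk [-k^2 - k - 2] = -2*k - 1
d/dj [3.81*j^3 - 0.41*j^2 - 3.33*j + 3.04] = 11.43*j^2 - 0.82*j - 3.33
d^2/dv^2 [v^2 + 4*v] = 2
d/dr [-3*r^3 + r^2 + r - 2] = -9*r^2 + 2*r + 1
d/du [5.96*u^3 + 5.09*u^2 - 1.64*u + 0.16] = 17.88*u^2 + 10.18*u - 1.64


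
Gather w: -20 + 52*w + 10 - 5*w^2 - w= -5*w^2 + 51*w - 10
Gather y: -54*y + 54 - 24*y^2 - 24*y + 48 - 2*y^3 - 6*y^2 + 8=-2*y^3 - 30*y^2 - 78*y + 110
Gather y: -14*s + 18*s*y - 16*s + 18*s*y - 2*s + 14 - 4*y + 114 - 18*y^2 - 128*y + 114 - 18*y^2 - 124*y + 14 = -32*s - 36*y^2 + y*(36*s - 256) + 256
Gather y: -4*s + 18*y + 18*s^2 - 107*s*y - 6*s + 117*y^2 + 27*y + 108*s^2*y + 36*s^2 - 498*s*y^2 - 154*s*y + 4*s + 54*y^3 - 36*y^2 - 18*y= 54*s^2 - 6*s + 54*y^3 + y^2*(81 - 498*s) + y*(108*s^2 - 261*s + 27)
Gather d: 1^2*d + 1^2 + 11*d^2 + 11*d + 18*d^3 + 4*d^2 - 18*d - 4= 18*d^3 + 15*d^2 - 6*d - 3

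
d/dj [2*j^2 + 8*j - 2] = 4*j + 8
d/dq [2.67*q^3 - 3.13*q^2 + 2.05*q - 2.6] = 8.01*q^2 - 6.26*q + 2.05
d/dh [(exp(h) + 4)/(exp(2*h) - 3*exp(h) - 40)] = (-(exp(h) + 4)*(2*exp(h) - 3) + exp(2*h) - 3*exp(h) - 40)*exp(h)/(-exp(2*h) + 3*exp(h) + 40)^2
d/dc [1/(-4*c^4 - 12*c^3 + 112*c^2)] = (c^2 + 9*c/4 - 14)/(c^3*(c^2 + 3*c - 28)^2)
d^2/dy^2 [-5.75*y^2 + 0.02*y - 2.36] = -11.5000000000000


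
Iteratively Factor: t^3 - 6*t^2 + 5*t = (t - 1)*(t^2 - 5*t) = (t - 5)*(t - 1)*(t)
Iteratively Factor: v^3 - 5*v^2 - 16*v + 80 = (v + 4)*(v^2 - 9*v + 20) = (v - 5)*(v + 4)*(v - 4)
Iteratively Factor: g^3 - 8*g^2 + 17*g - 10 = (g - 5)*(g^2 - 3*g + 2) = (g - 5)*(g - 2)*(g - 1)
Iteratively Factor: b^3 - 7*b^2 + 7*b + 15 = (b + 1)*(b^2 - 8*b + 15) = (b - 3)*(b + 1)*(b - 5)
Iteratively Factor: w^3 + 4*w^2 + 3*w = (w + 1)*(w^2 + 3*w) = w*(w + 1)*(w + 3)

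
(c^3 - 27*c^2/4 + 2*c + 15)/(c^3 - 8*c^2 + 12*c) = (c + 5/4)/c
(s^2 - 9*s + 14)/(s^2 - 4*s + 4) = (s - 7)/(s - 2)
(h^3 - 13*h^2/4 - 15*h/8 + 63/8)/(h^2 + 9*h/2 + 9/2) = (4*h^2 - 19*h + 21)/(4*(h + 3))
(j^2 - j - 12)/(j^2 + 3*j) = (j - 4)/j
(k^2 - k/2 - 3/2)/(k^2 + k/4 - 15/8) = 4*(2*k^2 - k - 3)/(8*k^2 + 2*k - 15)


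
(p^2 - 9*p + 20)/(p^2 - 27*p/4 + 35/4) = 4*(p - 4)/(4*p - 7)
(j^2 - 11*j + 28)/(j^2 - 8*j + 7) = (j - 4)/(j - 1)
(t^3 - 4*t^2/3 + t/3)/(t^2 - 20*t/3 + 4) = t*(3*t^2 - 4*t + 1)/(3*t^2 - 20*t + 12)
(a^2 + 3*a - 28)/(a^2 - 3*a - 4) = (a + 7)/(a + 1)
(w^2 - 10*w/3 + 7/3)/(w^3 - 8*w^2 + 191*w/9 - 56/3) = 3*(w - 1)/(3*w^2 - 17*w + 24)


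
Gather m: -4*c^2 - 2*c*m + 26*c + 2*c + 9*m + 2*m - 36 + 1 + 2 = -4*c^2 + 28*c + m*(11 - 2*c) - 33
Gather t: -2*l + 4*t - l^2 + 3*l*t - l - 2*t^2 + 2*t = -l^2 - 3*l - 2*t^2 + t*(3*l + 6)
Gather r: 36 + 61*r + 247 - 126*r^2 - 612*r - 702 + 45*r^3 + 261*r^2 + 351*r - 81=45*r^3 + 135*r^2 - 200*r - 500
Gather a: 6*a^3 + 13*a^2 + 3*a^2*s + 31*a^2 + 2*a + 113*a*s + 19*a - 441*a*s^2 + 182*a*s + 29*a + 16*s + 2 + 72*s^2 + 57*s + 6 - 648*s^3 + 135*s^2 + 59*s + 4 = 6*a^3 + a^2*(3*s + 44) + a*(-441*s^2 + 295*s + 50) - 648*s^3 + 207*s^2 + 132*s + 12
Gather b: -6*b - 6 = -6*b - 6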